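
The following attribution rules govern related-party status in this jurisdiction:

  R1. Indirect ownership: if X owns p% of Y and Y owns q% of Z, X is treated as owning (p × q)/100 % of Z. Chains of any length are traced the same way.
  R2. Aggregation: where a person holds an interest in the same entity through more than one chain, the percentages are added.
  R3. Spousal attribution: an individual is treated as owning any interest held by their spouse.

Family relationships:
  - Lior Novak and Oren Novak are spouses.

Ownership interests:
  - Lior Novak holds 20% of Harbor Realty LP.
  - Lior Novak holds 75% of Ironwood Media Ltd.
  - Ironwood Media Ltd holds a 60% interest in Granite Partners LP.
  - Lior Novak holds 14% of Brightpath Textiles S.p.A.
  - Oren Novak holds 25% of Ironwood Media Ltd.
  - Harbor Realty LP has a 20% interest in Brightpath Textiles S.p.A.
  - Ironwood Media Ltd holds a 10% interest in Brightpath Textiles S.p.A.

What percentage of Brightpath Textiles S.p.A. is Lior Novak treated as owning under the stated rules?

28%

By spousal attribution (R3), Lior Novak is treated as also owning Oren Novak's interest in Ironwood Media Ltd, giving 75% + 25% = 100%.
Chain via Harbor Realty LP (R1): 20% × 20% = 4% of Brightpath Textiles S.p.A.
Chain via Ironwood Media Ltd (R1): 100% × 10% = 10% of Brightpath Textiles S.p.A.
Direct interest in Brightpath Textiles S.p.A: 14%.
Aggregating (R2): 4% + 10% + 14% = 28%.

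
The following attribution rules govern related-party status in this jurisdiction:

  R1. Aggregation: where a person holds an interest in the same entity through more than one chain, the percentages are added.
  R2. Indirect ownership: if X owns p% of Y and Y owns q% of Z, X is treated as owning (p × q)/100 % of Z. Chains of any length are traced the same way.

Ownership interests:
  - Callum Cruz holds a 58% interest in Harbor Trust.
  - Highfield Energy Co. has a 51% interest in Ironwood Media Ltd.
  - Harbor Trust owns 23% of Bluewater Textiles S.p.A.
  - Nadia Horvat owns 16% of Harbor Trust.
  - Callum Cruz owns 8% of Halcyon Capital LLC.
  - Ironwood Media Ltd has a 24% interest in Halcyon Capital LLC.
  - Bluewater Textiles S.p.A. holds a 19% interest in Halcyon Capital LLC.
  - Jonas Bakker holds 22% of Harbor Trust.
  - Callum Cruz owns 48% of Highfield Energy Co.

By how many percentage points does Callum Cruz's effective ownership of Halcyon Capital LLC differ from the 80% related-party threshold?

Chain via Highfield Energy Co. → Ironwood Media Ltd (R2): 48% × 51% × 24% = 5.8752% of Halcyon Capital LLC.
Chain via Harbor Trust → Bluewater Textiles S.p.A. (R2): 58% × 23% × 19% = 2.5346% of Halcyon Capital LLC.
Direct interest in Halcyon Capital LLC: 8%.
Aggregating (R1): 5.8752% + 2.5346% + 8% = 16.4098%.
16.4098% falls short of the 80% threshold by 63.5902 percentage points.

63.5902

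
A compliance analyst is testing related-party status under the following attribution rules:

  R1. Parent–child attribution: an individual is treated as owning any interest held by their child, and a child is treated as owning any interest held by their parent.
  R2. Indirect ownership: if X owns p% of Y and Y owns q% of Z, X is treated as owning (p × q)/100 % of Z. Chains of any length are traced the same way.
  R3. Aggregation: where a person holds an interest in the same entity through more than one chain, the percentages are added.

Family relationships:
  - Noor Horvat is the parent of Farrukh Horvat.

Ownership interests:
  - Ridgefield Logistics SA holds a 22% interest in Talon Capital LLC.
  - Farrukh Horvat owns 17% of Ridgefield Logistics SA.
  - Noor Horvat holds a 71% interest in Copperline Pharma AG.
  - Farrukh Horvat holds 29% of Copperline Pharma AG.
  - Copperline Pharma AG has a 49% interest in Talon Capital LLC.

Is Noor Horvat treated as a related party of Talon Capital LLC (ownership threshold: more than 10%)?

Yes

By parent–child attribution (R1), Noor Horvat is treated as also owning Farrukh Horvat's interest in Copperline Pharma AG, giving 71% + 29% = 100%.
By parent–child attribution (R1), Noor Horvat is treated as owning Farrukh Horvat's 17% interest in Ridgefield Logistics SA.
Chain via Copperline Pharma AG (R2): 100% × 49% = 49% of Talon Capital LLC.
Chain via Ridgefield Logistics SA (R2): 17% × 22% = 3.74% of Talon Capital LLC.
Aggregating (R3): 49% + 3.74% = 52.74%.
52.74% exceeds the 10% threshold, so Noor is a related party to Talon Capital LLC.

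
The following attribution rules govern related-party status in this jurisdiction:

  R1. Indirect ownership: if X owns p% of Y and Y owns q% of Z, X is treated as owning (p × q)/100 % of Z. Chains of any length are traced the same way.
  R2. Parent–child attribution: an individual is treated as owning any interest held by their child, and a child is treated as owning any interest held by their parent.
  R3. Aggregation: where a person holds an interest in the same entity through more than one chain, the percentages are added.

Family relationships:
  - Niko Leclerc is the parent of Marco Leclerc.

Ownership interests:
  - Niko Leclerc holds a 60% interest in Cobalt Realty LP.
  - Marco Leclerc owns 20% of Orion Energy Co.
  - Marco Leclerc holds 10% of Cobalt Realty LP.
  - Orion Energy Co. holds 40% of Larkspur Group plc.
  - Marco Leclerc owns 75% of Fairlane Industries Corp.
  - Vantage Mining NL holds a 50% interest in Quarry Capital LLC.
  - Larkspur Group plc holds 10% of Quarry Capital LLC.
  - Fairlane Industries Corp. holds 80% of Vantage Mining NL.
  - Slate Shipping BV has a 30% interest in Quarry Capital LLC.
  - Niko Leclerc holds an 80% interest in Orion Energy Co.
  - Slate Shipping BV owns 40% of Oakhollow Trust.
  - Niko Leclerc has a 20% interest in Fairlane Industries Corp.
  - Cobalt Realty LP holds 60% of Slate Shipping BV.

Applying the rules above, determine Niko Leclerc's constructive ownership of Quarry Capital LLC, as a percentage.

54.6%

By parent–child attribution (R2), Niko Leclerc is treated as also owning Marco Leclerc's interest in Orion Energy Co, giving 80% + 20% = 100%.
By parent–child attribution (R2), Niko Leclerc is treated as also owning Marco Leclerc's interest in Fairlane Industries Corp, giving 20% + 75% = 95%.
By parent–child attribution (R2), Niko Leclerc is treated as also owning Marco Leclerc's interest in Cobalt Realty LP, giving 60% + 10% = 70%.
Chain via Orion Energy Co. → Larkspur Group plc (R1): 100% × 40% × 10% = 4% of Quarry Capital LLC.
Chain via Fairlane Industries Corp. → Vantage Mining NL (R1): 95% × 80% × 50% = 38% of Quarry Capital LLC.
Chain via Cobalt Realty LP → Slate Shipping BV (R1): 70% × 60% × 30% = 12.6% of Quarry Capital LLC.
Aggregating (R3): 4% + 38% + 12.6% = 54.6%.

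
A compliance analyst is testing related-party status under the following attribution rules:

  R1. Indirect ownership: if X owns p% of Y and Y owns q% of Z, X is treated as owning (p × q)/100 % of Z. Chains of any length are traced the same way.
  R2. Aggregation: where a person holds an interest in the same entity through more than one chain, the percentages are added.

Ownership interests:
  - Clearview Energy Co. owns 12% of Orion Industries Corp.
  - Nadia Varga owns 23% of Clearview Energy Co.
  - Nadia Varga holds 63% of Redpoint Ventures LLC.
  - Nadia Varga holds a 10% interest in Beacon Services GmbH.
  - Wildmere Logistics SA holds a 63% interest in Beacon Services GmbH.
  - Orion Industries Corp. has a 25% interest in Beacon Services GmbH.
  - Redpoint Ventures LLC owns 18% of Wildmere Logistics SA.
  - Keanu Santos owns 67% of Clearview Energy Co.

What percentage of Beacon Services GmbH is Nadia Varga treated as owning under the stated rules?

17.8342%

Chain via Clearview Energy Co. → Orion Industries Corp. (R1): 23% × 12% × 25% = 0.69% of Beacon Services GmbH.
Chain via Redpoint Ventures LLC → Wildmere Logistics SA (R1): 63% × 18% × 63% = 7.1442% of Beacon Services GmbH.
Direct interest in Beacon Services GmbH: 10%.
Aggregating (R2): 0.69% + 7.1442% + 10% = 17.8342%.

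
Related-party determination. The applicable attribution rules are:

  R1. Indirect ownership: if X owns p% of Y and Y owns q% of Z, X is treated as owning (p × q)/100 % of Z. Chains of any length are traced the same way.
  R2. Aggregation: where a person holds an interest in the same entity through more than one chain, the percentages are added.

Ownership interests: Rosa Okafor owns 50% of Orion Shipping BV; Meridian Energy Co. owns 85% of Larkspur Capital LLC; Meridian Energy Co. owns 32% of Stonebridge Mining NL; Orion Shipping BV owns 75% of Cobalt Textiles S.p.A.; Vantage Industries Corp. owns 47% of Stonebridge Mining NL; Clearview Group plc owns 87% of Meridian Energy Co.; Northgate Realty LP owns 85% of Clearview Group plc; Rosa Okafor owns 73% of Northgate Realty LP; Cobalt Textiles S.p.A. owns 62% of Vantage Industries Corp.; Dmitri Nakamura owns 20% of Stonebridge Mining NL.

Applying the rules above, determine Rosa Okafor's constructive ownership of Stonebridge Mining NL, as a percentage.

Chain via Northgate Realty LP → Clearview Group plc → Meridian Energy Co. (R1): 73% × 85% × 87% × 32% = 17.27472% of Stonebridge Mining NL.
Chain via Orion Shipping BV → Cobalt Textiles S.p.A. → Vantage Industries Corp. (R1): 50% × 75% × 62% × 47% = 10.9275% of Stonebridge Mining NL.
Aggregating (R2): 17.27472% + 10.9275% = 28.20222%.

28.20222%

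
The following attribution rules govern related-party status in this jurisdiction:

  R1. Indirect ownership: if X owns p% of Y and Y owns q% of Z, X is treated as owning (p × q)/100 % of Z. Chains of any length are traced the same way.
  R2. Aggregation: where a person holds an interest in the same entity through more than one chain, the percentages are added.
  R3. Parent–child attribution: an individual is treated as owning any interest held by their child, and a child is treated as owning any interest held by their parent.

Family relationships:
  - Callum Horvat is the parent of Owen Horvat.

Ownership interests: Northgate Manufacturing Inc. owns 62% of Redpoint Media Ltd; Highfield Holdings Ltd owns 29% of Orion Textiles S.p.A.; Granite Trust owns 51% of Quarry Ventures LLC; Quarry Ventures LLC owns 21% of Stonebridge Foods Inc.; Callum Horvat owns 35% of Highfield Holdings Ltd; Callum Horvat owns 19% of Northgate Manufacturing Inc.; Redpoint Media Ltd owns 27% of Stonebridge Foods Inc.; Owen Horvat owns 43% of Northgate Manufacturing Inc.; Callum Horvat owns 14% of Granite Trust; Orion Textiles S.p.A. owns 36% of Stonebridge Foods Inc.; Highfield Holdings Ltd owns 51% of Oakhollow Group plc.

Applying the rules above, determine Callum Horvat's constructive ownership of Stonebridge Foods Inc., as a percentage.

15.5322%

By parent–child attribution (R3), Callum Horvat is treated as also owning Owen Horvat's interest in Northgate Manufacturing Inc, giving 19% + 43% = 62%.
Chain via Granite Trust → Quarry Ventures LLC (R1): 14% × 51% × 21% = 1.4994% of Stonebridge Foods Inc.
Chain via Highfield Holdings Ltd → Orion Textiles S.p.A. (R1): 35% × 29% × 36% = 3.654% of Stonebridge Foods Inc.
Chain via Northgate Manufacturing Inc. → Redpoint Media Ltd (R1): 62% × 62% × 27% = 10.3788% of Stonebridge Foods Inc.
Aggregating (R2): 1.4994% + 3.654% + 10.3788% = 15.5322%.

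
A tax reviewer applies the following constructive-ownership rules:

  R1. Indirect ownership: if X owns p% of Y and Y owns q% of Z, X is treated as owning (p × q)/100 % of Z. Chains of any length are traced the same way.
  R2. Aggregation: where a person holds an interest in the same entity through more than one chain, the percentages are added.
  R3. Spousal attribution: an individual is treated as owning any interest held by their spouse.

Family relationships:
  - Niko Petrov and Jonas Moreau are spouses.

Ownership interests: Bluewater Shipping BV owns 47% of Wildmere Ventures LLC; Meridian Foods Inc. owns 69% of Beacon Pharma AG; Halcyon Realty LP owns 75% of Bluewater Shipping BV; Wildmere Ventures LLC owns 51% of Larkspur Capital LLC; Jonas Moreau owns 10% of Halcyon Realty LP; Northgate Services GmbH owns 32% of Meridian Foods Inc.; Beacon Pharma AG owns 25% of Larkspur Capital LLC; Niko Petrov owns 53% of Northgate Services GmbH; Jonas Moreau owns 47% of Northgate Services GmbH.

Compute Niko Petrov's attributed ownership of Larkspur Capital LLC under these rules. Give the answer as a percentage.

7.31775%

By spousal attribution (R3), Niko Petrov is treated as also owning Jonas Moreau's interest in Northgate Services GmbH, giving 53% + 47% = 100%.
By spousal attribution (R3), Niko Petrov is treated as owning Jonas Moreau's 10% interest in Halcyon Realty LP.
Chain via Northgate Services GmbH → Meridian Foods Inc. → Beacon Pharma AG (R1): 100% × 32% × 69% × 25% = 5.52% of Larkspur Capital LLC.
Chain via Halcyon Realty LP → Bluewater Shipping BV → Wildmere Ventures LLC (R1): 10% × 75% × 47% × 51% = 1.79775% of Larkspur Capital LLC.
Aggregating (R2): 5.52% + 1.79775% = 7.31775%.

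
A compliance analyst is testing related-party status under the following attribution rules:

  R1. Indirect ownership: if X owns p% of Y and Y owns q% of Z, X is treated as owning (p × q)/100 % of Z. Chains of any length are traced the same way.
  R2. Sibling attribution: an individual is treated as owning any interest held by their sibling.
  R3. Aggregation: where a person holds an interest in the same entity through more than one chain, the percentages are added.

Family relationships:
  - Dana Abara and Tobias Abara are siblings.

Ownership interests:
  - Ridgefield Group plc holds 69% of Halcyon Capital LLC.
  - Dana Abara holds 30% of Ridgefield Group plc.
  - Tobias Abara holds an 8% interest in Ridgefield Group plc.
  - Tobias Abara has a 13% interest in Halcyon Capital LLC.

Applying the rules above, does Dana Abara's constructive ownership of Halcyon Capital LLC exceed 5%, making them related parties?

Yes

By sibling attribution (R2), Dana Abara is treated as also owning Tobias Abara's interest in Ridgefield Group plc, giving 30% + 8% = 38%.
By sibling attribution (R2), Dana Abara is treated as owning Tobias Abara's 13% interest in Halcyon Capital LLC.
Chain via Ridgefield Group plc (R1): 38% × 69% = 26.22% of Halcyon Capital LLC.
Direct interest in Halcyon Capital LLC: 13%.
Aggregating (R3): 26.22% + 13% = 39.22%.
39.22% exceeds the 5% threshold, so Dana is a related party to Halcyon Capital LLC.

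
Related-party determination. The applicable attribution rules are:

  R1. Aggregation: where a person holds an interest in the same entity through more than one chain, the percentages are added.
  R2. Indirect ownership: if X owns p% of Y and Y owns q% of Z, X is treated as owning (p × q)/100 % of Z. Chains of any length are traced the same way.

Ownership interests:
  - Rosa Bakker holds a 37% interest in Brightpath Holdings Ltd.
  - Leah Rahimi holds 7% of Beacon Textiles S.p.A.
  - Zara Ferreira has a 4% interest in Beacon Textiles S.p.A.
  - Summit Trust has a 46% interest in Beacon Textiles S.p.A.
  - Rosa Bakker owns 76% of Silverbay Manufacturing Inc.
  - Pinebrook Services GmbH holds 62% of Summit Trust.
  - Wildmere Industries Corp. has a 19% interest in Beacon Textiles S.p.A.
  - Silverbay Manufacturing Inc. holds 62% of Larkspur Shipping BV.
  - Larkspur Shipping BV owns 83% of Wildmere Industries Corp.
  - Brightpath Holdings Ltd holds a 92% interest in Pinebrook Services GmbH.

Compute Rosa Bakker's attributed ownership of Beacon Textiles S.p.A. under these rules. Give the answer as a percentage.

17.139032%

Chain via Brightpath Holdings Ltd → Pinebrook Services GmbH → Summit Trust (R2): 37% × 92% × 62% × 46% = 9.708208% of Beacon Textiles S.p.A.
Chain via Silverbay Manufacturing Inc. → Larkspur Shipping BV → Wildmere Industries Corp. (R2): 76% × 62% × 83% × 19% = 7.430824% of Beacon Textiles S.p.A.
Aggregating (R1): 9.708208% + 7.430824% = 17.139032%.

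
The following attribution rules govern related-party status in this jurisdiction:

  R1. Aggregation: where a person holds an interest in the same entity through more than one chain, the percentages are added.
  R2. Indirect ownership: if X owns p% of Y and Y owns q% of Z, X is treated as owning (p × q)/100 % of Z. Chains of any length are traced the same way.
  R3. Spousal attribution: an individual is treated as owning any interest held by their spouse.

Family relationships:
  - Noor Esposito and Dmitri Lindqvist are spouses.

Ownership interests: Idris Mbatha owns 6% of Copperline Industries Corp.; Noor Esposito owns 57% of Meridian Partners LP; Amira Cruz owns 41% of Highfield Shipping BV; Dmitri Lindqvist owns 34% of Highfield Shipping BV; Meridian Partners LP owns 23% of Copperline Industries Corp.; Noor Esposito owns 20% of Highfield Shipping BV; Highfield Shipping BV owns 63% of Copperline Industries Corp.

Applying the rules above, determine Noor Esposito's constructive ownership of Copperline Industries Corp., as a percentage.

47.13%

By spousal attribution (R3), Noor Esposito is treated as also owning Dmitri Lindqvist's interest in Highfield Shipping BV, giving 20% + 34% = 54%.
Chain via Meridian Partners LP (R2): 57% × 23% = 13.11% of Copperline Industries Corp.
Chain via Highfield Shipping BV (R2): 54% × 63% = 34.02% of Copperline Industries Corp.
Aggregating (R1): 13.11% + 34.02% = 47.13%.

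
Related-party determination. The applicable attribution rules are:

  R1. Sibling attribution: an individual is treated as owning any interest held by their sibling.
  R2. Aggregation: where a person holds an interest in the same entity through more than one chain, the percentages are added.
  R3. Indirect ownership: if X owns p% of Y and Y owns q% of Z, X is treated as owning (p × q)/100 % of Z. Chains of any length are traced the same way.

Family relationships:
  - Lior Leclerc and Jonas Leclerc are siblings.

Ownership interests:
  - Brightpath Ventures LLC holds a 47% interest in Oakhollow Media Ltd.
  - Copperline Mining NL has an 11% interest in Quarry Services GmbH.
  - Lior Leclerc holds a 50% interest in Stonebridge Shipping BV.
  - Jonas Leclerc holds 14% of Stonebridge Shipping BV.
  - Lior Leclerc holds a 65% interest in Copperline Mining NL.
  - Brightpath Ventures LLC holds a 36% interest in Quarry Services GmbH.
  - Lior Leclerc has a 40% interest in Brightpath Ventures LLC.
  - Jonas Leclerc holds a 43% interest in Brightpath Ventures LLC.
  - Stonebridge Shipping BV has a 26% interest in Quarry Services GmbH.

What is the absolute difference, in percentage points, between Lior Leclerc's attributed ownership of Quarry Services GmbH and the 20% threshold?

By sibling attribution (R1), Lior Leclerc is treated as also owning Jonas Leclerc's interest in Stonebridge Shipping BV, giving 50% + 14% = 64%.
By sibling attribution (R1), Lior Leclerc is treated as also owning Jonas Leclerc's interest in Brightpath Ventures LLC, giving 40% + 43% = 83%.
Chain via Stonebridge Shipping BV (R3): 64% × 26% = 16.64% of Quarry Services GmbH.
Chain via Copperline Mining NL (R3): 65% × 11% = 7.15% of Quarry Services GmbH.
Chain via Brightpath Ventures LLC (R3): 83% × 36% = 29.88% of Quarry Services GmbH.
Aggregating (R2): 16.64% + 7.15% + 29.88% = 53.67%.
53.67% exceeds the 20% threshold by 33.67 percentage points.

33.67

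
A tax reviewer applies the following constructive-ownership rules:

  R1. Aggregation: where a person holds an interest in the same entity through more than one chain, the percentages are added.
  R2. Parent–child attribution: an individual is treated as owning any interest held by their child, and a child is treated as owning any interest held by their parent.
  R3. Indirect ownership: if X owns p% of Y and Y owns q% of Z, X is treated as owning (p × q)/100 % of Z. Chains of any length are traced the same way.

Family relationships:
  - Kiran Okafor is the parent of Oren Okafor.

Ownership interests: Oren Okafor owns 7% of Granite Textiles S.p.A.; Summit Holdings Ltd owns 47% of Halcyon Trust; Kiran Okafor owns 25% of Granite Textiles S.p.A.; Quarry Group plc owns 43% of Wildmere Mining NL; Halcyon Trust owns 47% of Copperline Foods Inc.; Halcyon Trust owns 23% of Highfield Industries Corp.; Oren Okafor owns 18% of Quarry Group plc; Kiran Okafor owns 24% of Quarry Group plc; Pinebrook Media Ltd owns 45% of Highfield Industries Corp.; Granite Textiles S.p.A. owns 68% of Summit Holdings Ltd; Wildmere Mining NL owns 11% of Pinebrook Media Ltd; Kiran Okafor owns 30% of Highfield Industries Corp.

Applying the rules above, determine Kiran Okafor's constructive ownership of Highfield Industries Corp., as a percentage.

By parent–child attribution (R2), Kiran Okafor is treated as also owning Oren Okafor's interest in Quarry Group plc, giving 24% + 18% = 42%.
By parent–child attribution (R2), Kiran Okafor is treated as also owning Oren Okafor's interest in Granite Textiles S.p.A, giving 25% + 7% = 32%.
Chain via Quarry Group plc → Wildmere Mining NL → Pinebrook Media Ltd (R3): 42% × 43% × 11% × 45% = 0.89397% of Highfield Industries Corp.
Chain via Granite Textiles S.p.A. → Summit Holdings Ltd → Halcyon Trust (R3): 32% × 68% × 47% × 23% = 2.352256% of Highfield Industries Corp.
Direct interest in Highfield Industries Corp: 30%.
Aggregating (R1): 0.89397% + 2.352256% + 30% = 33.246226%.

33.246226%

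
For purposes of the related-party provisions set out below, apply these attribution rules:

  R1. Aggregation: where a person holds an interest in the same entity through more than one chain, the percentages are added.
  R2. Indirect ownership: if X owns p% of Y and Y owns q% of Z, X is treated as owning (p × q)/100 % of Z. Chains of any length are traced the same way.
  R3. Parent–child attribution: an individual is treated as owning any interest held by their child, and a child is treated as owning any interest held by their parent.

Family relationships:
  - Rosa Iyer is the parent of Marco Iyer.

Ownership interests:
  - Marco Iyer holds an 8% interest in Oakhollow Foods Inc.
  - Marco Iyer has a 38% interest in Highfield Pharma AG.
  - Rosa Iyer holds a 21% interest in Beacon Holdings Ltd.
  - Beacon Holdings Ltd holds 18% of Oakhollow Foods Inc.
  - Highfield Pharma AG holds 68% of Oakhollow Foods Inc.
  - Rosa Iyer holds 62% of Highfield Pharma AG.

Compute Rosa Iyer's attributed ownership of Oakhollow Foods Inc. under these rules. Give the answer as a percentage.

By parent–child attribution (R3), Rosa Iyer is treated as also owning Marco Iyer's interest in Highfield Pharma AG, giving 62% + 38% = 100%.
By parent–child attribution (R3), Rosa Iyer is treated as owning Marco Iyer's 8% interest in Oakhollow Foods Inc.
Chain via Beacon Holdings Ltd (R2): 21% × 18% = 3.78% of Oakhollow Foods Inc.
Chain via Highfield Pharma AG (R2): 100% × 68% = 68% of Oakhollow Foods Inc.
Direct interest in Oakhollow Foods Inc: 8%.
Aggregating (R1): 3.78% + 68% + 8% = 79.78%.

79.78%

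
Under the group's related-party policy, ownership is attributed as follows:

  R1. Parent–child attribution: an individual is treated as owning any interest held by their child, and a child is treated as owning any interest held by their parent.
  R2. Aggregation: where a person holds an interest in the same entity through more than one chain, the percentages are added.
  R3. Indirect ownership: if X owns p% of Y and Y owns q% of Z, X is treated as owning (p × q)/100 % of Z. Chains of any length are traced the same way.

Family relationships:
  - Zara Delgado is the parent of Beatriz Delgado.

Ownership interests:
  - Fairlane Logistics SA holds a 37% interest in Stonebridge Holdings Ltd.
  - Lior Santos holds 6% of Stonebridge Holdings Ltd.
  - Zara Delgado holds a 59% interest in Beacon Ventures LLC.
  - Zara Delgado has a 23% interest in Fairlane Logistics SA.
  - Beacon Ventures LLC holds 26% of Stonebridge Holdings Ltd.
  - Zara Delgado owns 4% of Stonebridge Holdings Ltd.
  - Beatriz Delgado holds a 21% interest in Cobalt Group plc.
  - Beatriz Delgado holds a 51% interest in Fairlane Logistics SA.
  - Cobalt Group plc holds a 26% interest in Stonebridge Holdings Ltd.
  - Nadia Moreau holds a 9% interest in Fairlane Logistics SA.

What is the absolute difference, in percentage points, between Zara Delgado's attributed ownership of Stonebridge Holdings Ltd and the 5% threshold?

By parent–child attribution (R1), Zara Delgado is treated as also owning Beatriz Delgado's interest in Fairlane Logistics SA, giving 23% + 51% = 74%.
By parent–child attribution (R1), Zara Delgado is treated as owning Beatriz Delgado's 21% interest in Cobalt Group plc.
Chain via Fairlane Logistics SA (R3): 74% × 37% = 27.38% of Stonebridge Holdings Ltd.
Chain via Beacon Ventures LLC (R3): 59% × 26% = 15.34% of Stonebridge Holdings Ltd.
Direct interest in Stonebridge Holdings Ltd: 4%.
Chain via Cobalt Group plc (R3): 21% × 26% = 5.46% of Stonebridge Holdings Ltd.
Aggregating (R2): 27.38% + 15.34% + 4% + 5.46% = 52.18%.
52.18% exceeds the 5% threshold by 47.18 percentage points.

47.18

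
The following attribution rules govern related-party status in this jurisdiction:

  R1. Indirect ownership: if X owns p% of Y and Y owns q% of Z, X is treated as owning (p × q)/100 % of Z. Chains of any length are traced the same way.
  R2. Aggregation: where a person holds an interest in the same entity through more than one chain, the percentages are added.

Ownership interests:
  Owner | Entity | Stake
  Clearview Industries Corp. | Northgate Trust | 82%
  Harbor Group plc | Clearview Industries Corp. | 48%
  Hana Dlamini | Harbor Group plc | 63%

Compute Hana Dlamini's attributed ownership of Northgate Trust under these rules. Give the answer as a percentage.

Chain via Harbor Group plc → Clearview Industries Corp. (R1): 63% × 48% × 82% = 24.7968% of Northgate Trust.

24.7968%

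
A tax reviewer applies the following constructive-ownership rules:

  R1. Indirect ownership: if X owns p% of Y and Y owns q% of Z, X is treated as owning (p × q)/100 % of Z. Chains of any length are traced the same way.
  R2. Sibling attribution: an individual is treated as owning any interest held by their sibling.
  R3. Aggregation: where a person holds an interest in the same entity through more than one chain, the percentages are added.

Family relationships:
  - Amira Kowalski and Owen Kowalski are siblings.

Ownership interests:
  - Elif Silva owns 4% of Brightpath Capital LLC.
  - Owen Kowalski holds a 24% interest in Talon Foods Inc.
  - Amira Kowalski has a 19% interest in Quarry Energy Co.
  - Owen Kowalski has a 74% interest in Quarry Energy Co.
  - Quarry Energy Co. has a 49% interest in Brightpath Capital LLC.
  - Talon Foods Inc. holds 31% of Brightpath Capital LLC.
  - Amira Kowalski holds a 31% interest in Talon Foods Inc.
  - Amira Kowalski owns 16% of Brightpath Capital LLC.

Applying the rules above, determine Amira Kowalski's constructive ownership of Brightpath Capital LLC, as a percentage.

By sibling attribution (R2), Amira Kowalski is treated as also owning Owen Kowalski's interest in Talon Foods Inc, giving 31% + 24% = 55%.
By sibling attribution (R2), Amira Kowalski is treated as also owning Owen Kowalski's interest in Quarry Energy Co, giving 19% + 74% = 93%.
Chain via Talon Foods Inc. (R1): 55% × 31% = 17.05% of Brightpath Capital LLC.
Chain via Quarry Energy Co. (R1): 93% × 49% = 45.57% of Brightpath Capital LLC.
Direct interest in Brightpath Capital LLC: 16%.
Aggregating (R3): 17.05% + 45.57% + 16% = 78.62%.

78.62%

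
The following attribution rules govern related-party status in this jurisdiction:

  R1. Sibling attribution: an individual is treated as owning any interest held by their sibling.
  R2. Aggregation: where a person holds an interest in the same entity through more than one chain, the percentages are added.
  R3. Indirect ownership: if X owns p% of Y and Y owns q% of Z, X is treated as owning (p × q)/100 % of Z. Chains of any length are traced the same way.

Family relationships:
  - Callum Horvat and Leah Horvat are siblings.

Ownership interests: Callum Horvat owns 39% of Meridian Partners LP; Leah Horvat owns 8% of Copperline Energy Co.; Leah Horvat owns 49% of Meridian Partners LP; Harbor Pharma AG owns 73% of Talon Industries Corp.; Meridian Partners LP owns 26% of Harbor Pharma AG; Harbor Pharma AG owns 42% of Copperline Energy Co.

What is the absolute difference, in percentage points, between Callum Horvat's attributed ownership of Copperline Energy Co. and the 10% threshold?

7.6096

By sibling attribution (R1), Callum Horvat is treated as also owning Leah Horvat's interest in Meridian Partners LP, giving 39% + 49% = 88%.
By sibling attribution (R1), Callum Horvat is treated as owning Leah Horvat's 8% interest in Copperline Energy Co.
Chain via Meridian Partners LP → Harbor Pharma AG (R3): 88% × 26% × 42% = 9.6096% of Copperline Energy Co.
Direct interest in Copperline Energy Co: 8%.
Aggregating (R2): 9.6096% + 8% = 17.6096%.
17.6096% exceeds the 10% threshold by 7.6096 percentage points.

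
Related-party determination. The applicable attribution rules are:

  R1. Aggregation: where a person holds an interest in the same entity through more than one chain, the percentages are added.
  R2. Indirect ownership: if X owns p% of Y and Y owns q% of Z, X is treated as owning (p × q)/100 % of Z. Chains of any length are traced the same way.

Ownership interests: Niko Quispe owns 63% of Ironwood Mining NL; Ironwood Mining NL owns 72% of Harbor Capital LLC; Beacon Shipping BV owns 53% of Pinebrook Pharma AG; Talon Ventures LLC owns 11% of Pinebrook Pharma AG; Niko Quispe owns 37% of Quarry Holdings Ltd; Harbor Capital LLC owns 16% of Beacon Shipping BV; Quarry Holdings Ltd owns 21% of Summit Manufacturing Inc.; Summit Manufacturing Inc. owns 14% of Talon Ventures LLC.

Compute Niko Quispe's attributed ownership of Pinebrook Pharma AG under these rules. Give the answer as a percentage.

3.966186%

Chain via Quarry Holdings Ltd → Summit Manufacturing Inc. → Talon Ventures LLC (R2): 37% × 21% × 14% × 11% = 0.119658% of Pinebrook Pharma AG.
Chain via Ironwood Mining NL → Harbor Capital LLC → Beacon Shipping BV (R2): 63% × 72% × 16% × 53% = 3.846528% of Pinebrook Pharma AG.
Aggregating (R1): 0.119658% + 3.846528% = 3.966186%.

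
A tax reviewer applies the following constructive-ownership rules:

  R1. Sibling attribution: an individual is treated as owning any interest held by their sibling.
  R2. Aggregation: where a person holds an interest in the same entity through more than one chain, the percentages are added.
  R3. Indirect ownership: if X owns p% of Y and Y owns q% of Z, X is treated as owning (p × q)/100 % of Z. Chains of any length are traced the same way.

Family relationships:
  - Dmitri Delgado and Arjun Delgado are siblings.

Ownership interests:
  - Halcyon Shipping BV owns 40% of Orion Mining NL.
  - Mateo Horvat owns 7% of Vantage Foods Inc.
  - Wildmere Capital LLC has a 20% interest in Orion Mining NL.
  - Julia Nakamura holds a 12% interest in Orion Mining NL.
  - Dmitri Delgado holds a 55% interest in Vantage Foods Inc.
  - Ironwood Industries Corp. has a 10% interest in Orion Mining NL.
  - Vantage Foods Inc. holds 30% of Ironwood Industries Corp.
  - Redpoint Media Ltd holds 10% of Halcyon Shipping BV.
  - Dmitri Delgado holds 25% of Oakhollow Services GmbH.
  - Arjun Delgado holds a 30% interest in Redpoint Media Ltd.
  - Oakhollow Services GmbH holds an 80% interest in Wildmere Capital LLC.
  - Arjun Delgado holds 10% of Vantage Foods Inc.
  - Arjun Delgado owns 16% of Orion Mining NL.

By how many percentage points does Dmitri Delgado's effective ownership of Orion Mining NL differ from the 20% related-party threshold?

By sibling attribution (R1), Dmitri Delgado is treated as also owning Arjun Delgado's interest in Vantage Foods Inc, giving 55% + 10% = 65%.
By sibling attribution (R1), Dmitri Delgado is treated as owning Arjun Delgado's 30% interest in Redpoint Media Ltd.
By sibling attribution (R1), Dmitri Delgado is treated as owning Arjun Delgado's 16% interest in Orion Mining NL.
Chain via Oakhollow Services GmbH → Wildmere Capital LLC (R3): 25% × 80% × 20% = 4% of Orion Mining NL.
Chain via Vantage Foods Inc. → Ironwood Industries Corp. (R3): 65% × 30% × 10% = 1.95% of Orion Mining NL.
Chain via Redpoint Media Ltd → Halcyon Shipping BV (R3): 30% × 10% × 40% = 1.2% of Orion Mining NL.
Direct interest in Orion Mining NL: 16%.
Aggregating (R2): 4% + 1.95% + 1.2% + 16% = 23.15%.
23.15% exceeds the 20% threshold by 3.15 percentage points.

3.15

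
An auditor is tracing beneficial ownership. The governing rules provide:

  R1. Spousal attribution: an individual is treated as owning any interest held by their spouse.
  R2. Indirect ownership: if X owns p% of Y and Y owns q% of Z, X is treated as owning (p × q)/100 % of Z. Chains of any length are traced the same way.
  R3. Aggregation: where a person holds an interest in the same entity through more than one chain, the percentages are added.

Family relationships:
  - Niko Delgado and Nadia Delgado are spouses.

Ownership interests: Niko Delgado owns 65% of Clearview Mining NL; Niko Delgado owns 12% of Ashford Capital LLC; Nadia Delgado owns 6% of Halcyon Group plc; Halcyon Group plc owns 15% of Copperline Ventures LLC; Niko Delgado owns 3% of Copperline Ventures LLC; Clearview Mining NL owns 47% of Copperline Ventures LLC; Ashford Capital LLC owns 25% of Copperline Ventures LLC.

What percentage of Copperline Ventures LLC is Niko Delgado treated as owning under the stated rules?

37.45%

By spousal attribution (R1), Niko Delgado is treated as owning Nadia Delgado's 6% interest in Halcyon Group plc.
Chain via Clearview Mining NL (R2): 65% × 47% = 30.55% of Copperline Ventures LLC.
Chain via Ashford Capital LLC (R2): 12% × 25% = 3% of Copperline Ventures LLC.
Direct interest in Copperline Ventures LLC: 3%.
Chain via Halcyon Group plc (R2): 6% × 15% = 0.9% of Copperline Ventures LLC.
Aggregating (R3): 30.55% + 3% + 3% + 0.9% = 37.45%.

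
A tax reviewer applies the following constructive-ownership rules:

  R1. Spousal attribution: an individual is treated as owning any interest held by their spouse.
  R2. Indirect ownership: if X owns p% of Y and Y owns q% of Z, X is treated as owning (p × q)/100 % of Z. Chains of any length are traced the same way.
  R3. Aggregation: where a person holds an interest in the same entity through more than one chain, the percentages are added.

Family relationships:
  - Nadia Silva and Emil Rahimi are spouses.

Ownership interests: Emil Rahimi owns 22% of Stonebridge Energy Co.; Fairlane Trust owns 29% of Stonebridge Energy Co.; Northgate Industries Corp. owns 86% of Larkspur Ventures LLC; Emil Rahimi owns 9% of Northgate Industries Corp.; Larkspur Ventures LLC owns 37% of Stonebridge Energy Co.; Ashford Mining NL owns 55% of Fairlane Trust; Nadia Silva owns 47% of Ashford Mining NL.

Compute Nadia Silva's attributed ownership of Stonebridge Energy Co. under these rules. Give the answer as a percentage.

32.3603%

By spousal attribution (R1), Nadia Silva is treated as owning Emil Rahimi's 9% interest in Northgate Industries Corp.
By spousal attribution (R1), Nadia Silva is treated as owning Emil Rahimi's 22% interest in Stonebridge Energy Co.
Chain via Ashford Mining NL → Fairlane Trust (R2): 47% × 55% × 29% = 7.4965% of Stonebridge Energy Co.
Chain via Northgate Industries Corp. → Larkspur Ventures LLC (R2): 9% × 86% × 37% = 2.8638% of Stonebridge Energy Co.
Direct interest in Stonebridge Energy Co: 22%.
Aggregating (R3): 7.4965% + 2.8638% + 22% = 32.3603%.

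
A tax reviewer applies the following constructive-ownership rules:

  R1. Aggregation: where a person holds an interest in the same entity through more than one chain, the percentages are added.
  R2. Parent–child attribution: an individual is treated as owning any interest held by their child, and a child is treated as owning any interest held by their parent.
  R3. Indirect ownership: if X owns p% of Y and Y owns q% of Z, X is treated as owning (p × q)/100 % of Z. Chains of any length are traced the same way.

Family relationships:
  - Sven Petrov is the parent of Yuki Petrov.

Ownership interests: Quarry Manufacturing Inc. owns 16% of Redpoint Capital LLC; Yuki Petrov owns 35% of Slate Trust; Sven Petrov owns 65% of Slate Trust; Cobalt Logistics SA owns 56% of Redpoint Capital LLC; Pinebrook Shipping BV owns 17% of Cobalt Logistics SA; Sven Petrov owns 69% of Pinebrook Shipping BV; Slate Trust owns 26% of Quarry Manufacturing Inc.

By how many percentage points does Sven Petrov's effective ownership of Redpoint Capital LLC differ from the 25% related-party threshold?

By parent–child attribution (R2), Sven Petrov is treated as also owning Yuki Petrov's interest in Slate Trust, giving 65% + 35% = 100%.
Chain via Slate Trust → Quarry Manufacturing Inc. (R3): 100% × 26% × 16% = 4.16% of Redpoint Capital LLC.
Chain via Pinebrook Shipping BV → Cobalt Logistics SA (R3): 69% × 17% × 56% = 6.5688% of Redpoint Capital LLC.
Aggregating (R1): 4.16% + 6.5688% = 10.7288%.
10.7288% falls short of the 25% threshold by 14.2712 percentage points.

14.2712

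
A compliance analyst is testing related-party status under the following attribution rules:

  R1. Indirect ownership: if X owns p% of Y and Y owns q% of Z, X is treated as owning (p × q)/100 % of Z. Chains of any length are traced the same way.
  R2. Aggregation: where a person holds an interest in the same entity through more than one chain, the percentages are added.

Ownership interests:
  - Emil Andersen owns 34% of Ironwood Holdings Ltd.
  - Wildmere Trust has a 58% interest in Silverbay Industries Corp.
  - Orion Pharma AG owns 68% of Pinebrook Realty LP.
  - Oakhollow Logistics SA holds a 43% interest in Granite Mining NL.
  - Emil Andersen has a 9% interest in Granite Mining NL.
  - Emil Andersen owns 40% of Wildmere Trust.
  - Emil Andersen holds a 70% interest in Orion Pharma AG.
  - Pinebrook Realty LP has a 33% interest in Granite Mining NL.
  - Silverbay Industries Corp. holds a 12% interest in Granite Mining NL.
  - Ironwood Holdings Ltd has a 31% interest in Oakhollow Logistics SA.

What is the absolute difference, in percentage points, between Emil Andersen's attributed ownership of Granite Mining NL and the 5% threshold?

Chain via Orion Pharma AG → Pinebrook Realty LP (R1): 70% × 68% × 33% = 15.708% of Granite Mining NL.
Chain via Wildmere Trust → Silverbay Industries Corp. (R1): 40% × 58% × 12% = 2.784% of Granite Mining NL.
Chain via Ironwood Holdings Ltd → Oakhollow Logistics SA (R1): 34% × 31% × 43% = 4.5322% of Granite Mining NL.
Direct interest in Granite Mining NL: 9%.
Aggregating (R2): 15.708% + 2.784% + 4.5322% + 9% = 32.0242%.
32.0242% exceeds the 5% threshold by 27.0242 percentage points.

27.0242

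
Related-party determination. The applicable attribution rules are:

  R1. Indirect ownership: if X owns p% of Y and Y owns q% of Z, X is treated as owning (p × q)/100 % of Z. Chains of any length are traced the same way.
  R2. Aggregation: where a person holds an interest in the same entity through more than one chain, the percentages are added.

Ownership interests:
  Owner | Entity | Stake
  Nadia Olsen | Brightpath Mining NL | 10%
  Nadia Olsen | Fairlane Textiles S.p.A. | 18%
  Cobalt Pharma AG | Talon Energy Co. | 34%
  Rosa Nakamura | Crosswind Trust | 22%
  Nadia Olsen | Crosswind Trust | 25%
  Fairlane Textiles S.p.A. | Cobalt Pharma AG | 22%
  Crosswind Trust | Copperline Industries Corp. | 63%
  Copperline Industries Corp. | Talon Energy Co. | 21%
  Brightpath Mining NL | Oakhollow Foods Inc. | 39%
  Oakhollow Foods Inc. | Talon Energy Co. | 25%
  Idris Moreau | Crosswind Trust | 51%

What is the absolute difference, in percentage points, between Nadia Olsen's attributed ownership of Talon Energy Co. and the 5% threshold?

0.6289

Chain via Crosswind Trust → Copperline Industries Corp. (R1): 25% × 63% × 21% = 3.3075% of Talon Energy Co.
Chain via Brightpath Mining NL → Oakhollow Foods Inc. (R1): 10% × 39% × 25% = 0.975% of Talon Energy Co.
Chain via Fairlane Textiles S.p.A. → Cobalt Pharma AG (R1): 18% × 22% × 34% = 1.3464% of Talon Energy Co.
Aggregating (R2): 3.3075% + 0.975% + 1.3464% = 5.6289%.
5.6289% exceeds the 5% threshold by 0.6289 percentage points.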